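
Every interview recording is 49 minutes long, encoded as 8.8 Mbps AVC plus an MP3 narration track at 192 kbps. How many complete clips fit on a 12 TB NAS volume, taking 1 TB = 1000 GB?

3631

49 min = 2940 s
Audio: 192 kbps = 0.192 Mbps.
Total bitrate: 8.992 Mbps.
Per item: 8.992 Mbps × 2940 s = 26,436 Mb = 3,305 MB.
Capacity: 12 TB = 96,000,000 Mb; 3631.35 items → 3631 complete.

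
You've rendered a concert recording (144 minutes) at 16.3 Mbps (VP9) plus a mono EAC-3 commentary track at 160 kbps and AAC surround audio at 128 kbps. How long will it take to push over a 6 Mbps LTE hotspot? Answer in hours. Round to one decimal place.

144 min = 8640 s
Audio total: 160 + 128 = 288 kbps = 0.288 Mbps.
Total bitrate: 16.588 Mbps.
File: 16.588 Mbps × 8640 s = 143320.3 Mb.
At 6 Mbps: 143320.3 / 6 = 23886.7 s ≈ 6.64 hours.

6.6 hours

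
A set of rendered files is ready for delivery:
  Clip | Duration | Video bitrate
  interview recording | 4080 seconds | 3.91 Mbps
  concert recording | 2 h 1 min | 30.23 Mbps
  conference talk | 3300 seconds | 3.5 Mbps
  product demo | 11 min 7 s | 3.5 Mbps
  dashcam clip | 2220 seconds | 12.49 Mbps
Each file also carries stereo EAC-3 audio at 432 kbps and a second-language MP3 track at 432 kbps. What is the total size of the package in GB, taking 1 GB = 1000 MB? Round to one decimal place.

36.5 GB

Audio total: 432 + 432 = 864 kbps = 0.864 Mbps.
interview recording: 4.774 Mbps × 4080 s = 19477.9 Mb
concert recording: 31.094 Mbps × 7260 s = 225742.4 Mb
conference talk: 4.364 Mbps × 3300 s = 14401.2 Mb
product demo: 4.364 Mbps × 667 s = 2910.8 Mb
dashcam clip: 13.354 Mbps × 2220 s = 29645.9 Mb
Total: 292178.2 Mb = 36522.3 MB.
= 36.52 GB.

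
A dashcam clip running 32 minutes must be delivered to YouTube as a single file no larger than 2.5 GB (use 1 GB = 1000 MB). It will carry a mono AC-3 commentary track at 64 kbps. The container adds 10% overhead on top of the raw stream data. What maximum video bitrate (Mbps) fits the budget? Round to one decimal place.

Budget: 2.5 GB = 20000.0 Mb.
Stream payload after overhead: 20000.0 / 1.10 = 18181.8 Mb.
32 min = 1920 s
Total bitrate budget: 18181.8 Mb / 1920 s = 9.470 Mbps.
Audio: 64 kbps = 0.064 Mbps.
Video: 9.470 − 0.064 = 9.406 Mbps.

9.4 Mbps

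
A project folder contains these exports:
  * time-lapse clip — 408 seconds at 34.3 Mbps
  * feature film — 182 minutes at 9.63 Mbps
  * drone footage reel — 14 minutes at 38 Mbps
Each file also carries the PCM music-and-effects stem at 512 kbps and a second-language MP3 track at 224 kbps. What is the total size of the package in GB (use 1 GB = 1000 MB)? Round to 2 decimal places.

Audio total: 512 + 224 = 736 kbps = 0.736 Mbps.
time-lapse clip: 35.036 Mbps × 408 s = 14294.7 Mb
feature film: 10.366 Mbps × 10920 s = 113196.7 Mb
drone footage reel: 38.736 Mbps × 840 s = 32538.2 Mb
Total: 160029.6 Mb = 20003.7 MB.
= 20.00 GB.

20.00 GB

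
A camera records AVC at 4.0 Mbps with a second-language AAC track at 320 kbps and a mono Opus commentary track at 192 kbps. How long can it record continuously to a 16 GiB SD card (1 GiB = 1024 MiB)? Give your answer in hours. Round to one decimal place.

Audio total: 320 + 192 = 512 kbps = 0.512 Mbps.
Total bitrate: 4.0 + 0.512 = 4.512 Mbps.
Capacity: 16 GiB = 137,439 Mb.
Recording time: 137,439 / 4.512 = 30,461 s ≈ 8.46 hours.

8.5 hours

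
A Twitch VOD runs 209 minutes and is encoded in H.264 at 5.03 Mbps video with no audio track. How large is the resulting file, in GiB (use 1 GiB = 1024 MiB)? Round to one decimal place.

209 min = 12540 s
Total bitrate: 5.03 Mbps.
Stream data: 5.030 Mbps × 12540 s = 63076.2 Mb.
63,076 Mb = 7,884,525,000 bytes ÷ 1,073,741,824 = 7.343 GiB.

7.3 GiB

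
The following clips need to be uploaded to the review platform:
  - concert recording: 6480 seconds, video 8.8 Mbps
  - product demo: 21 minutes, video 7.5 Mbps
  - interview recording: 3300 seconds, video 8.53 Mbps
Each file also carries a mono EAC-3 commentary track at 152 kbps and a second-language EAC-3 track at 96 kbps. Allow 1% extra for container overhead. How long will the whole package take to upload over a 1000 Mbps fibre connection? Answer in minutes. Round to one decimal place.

1.6 minutes

Audio total: 152 + 96 = 248 kbps = 0.248 Mbps.
concert recording: 9.048 Mbps × 6480 s × 1.01 = 59217.4 Mb
product demo: 7.748 Mbps × 1260 s × 1.01 = 9860.1 Mb
interview recording: 8.778 Mbps × 3300 s × 1.01 = 29257.1 Mb
Total: 98334.5 Mb = 12291.8 MB.
At 1000 Mbps: 98334.5 / 1000 = 98 s ≈ 1.64 minutes.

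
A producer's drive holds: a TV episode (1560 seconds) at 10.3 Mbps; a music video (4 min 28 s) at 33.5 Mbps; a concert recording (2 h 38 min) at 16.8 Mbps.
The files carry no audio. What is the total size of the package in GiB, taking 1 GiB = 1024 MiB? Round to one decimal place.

TV episode: 10.300 Mbps × 1560 s = 16068.0 Mb
music video: 33.500 Mbps × 268 s = 8978.0 Mb
concert recording: 16.800 Mbps × 9480 s = 159264.0 Mb
Total: 184310.0 Mb = 23038.8 MB.
= 21.46 GiB.

21.5 GiB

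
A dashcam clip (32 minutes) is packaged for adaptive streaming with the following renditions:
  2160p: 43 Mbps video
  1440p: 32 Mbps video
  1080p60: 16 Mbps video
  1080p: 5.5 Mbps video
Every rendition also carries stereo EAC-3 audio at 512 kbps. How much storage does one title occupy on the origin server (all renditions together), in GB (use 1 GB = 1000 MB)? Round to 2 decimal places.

23.65 GB

32 min = 1920 s
Audio: 512 kbps = 0.512 Mbps.
Sum of rendition bitrates: (43+0.512) + (32+0.512) + (16+0.512) + (5.5+0.512) = 98.548 Mbps.
× 1920 s = 189,212 Mb = 23,652 MB = 23.65 GB.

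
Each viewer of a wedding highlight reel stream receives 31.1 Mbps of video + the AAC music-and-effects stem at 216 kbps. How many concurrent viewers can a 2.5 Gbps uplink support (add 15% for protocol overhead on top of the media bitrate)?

69

Audio: 216 kbps = 0.216 Mbps.
Per-viewer media rate: 31.316 Mbps.
On the wire with 15% overhead: 36.013 Mbps.
2.5 Gbps = 2,500 Mbps; 2,500 / 36.013 = 69.42 → 69 viewers.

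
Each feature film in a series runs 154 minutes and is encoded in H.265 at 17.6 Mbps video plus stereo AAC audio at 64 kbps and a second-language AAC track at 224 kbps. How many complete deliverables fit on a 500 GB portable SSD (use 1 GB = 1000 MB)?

154 min = 9240 s
Audio total: 64 + 224 = 288 kbps = 0.288 Mbps.
Total bitrate: 17.888 Mbps.
Per item: 17.888 Mbps × 9240 s = 165,285 Mb = 20,661 MB.
Capacity: 500 GB = 4,000,000 Mb; 24.20 items → 24 complete.

24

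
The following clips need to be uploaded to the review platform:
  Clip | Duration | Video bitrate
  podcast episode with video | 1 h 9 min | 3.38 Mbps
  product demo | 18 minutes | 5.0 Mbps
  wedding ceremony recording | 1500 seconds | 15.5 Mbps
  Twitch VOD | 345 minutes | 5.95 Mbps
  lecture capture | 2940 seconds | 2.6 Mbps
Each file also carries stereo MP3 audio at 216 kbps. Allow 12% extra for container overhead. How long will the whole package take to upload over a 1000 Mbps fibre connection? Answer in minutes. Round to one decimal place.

3.4 minutes

Audio: 216 kbps = 0.216 Mbps.
podcast episode with video: 3.596 Mbps × 4140 s × 1.12 = 16673.9 Mb
product demo: 5.216 Mbps × 1080 s × 1.12 = 6309.3 Mb
wedding ceremony recording: 15.716 Mbps × 1500 s × 1.12 = 26402.9 Mb
Twitch VOD: 6.166 Mbps × 20700 s × 1.12 = 142952.5 Mb
lecture capture: 2.816 Mbps × 2940 s × 1.12 = 9272.5 Mb
Total: 201611.2 Mb = 25201.4 MB.
At 1000 Mbps: 201611.2 / 1000 = 202 s ≈ 3.36 minutes.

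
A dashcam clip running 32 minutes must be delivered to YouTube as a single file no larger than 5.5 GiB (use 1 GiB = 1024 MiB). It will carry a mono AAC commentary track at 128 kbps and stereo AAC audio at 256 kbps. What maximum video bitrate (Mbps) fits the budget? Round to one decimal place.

24.2 Mbps

Budget: 5.5 GiB = 47244.6 Mb.
32 min = 1920 s
Total bitrate budget: 47244.6 Mb / 1920 s = 24.607 Mbps.
Audio total: 128 + 256 = 384 kbps = 0.384 Mbps.
Video: 24.607 − 0.384 = 24.223 Mbps.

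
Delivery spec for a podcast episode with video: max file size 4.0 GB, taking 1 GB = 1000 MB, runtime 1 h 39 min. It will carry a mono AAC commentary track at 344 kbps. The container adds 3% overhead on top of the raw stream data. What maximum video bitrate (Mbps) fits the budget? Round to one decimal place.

4.9 Mbps

Budget: 4.0 GB = 32000.0 Mb.
Stream payload after overhead: 32000.0 / 1.03 = 31068.0 Mb.
1 h 39 min = 99 min = 5940 s
Total bitrate budget: 31068.0 Mb / 5940 s = 5.230 Mbps.
Audio: 344 kbps = 0.344 Mbps.
Video: 5.230 − 0.344 = 4.886 Mbps.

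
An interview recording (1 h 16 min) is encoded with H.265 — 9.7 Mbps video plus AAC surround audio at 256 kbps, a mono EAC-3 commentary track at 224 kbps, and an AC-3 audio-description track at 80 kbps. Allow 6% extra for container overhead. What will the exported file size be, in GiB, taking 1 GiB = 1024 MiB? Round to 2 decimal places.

1 h 16 min = 76 min = 4560 s
Audio total: 256 + 224 + 80 = 560 kbps = 0.560 Mbps.
Total bitrate: 9.7 + 0.560 = 10.260 Mbps.
Stream data: 10.260 Mbps × 4560 s = 46785.6 Mb.
With 6% container overhead: ×1.06.
49,593 Mb = 6,199,092,000 bytes ÷ 1,073,741,824 = 5.773 GiB.

5.77 GiB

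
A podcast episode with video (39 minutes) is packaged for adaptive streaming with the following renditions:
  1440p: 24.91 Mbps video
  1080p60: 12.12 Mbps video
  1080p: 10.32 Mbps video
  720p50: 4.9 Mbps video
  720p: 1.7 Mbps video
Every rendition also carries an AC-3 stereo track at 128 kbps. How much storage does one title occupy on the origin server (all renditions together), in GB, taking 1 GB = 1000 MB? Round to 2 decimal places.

15.97 GB

39 min = 2340 s
Audio: 128 kbps = 0.128 Mbps.
Sum of rendition bitrates: (24.91+0.128) + (12.12+0.128) + (10.32+0.128) + (4.9+0.128) + (1.7+0.128) = 54.590 Mbps.
× 2340 s = 127,741 Mb = 15,968 MB = 15.97 GB.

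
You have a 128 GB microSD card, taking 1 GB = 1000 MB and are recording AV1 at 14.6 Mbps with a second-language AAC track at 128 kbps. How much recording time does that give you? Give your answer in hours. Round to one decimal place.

19.3 hours

Audio: 128 kbps = 0.128 Mbps.
Total bitrate: 14.6 + 0.128 = 14.728 Mbps.
Capacity: 128 GB = 1,024,000 Mb.
Recording time: 1,024,000 / 14.728 = 69,527 s ≈ 19.3 hours.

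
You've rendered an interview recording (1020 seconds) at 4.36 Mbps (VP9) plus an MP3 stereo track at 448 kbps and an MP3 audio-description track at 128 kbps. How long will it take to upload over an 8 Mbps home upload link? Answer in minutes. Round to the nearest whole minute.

Audio total: 448 + 128 = 576 kbps = 0.576 Mbps.
Total bitrate: 4.936 Mbps.
File: 4.936 Mbps × 1020 s = 5034.7 Mb.
At 8 Mbps: 5034.7 / 8 = 629.3 s ≈ 10.5 minutes.

10 minutes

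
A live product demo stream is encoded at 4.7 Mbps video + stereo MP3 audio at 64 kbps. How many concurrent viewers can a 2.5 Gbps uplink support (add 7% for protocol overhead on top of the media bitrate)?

Audio: 64 kbps = 0.064 Mbps.
Per-viewer media rate: 4.764 Mbps.
On the wire with 7% overhead: 5.097 Mbps.
2.5 Gbps = 2,500 Mbps; 2,500 / 5.097 = 490.44 → 490 viewers.

490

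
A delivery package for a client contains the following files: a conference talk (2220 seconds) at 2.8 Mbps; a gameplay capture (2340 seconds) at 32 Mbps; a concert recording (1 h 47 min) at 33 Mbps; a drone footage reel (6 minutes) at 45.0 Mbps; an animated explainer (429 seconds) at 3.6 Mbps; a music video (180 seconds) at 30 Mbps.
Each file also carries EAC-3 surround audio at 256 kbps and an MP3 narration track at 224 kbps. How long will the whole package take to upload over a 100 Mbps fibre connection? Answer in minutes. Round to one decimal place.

Audio total: 256 + 224 = 480 kbps = 0.480 Mbps.
conference talk: 3.280 Mbps × 2220 s = 7281.6 Mb
gameplay capture: 32.480 Mbps × 2340 s = 76003.2 Mb
concert recording: 33.480 Mbps × 6420 s = 214941.6 Mb
drone footage reel: 45.480 Mbps × 360 s = 16372.8 Mb
animated explainer: 4.080 Mbps × 429 s = 1750.3 Mb
music video: 30.480 Mbps × 180 s = 5486.4 Mb
Total: 321835.9 Mb = 40229.5 MB.
At 100 Mbps: 321835.9 / 100 = 3218 s ≈ 53.6 minutes.

53.6 minutes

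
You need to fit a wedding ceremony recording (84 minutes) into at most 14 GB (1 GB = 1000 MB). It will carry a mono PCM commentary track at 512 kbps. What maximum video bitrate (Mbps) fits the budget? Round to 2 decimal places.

21.71 Mbps

Budget: 14 GB = 112000.0 Mb.
84 min = 5040 s
Total bitrate budget: 112000.0 Mb / 5040 s = 22.222 Mbps.
Audio: 512 kbps = 0.512 Mbps.
Video: 22.222 − 0.512 = 21.710 Mbps.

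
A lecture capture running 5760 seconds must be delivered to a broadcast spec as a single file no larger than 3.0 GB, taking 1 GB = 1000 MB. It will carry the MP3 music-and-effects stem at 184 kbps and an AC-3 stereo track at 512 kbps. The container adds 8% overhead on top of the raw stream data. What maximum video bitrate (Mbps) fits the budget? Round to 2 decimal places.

Budget: 3.0 GB = 24000.0 Mb.
Stream payload after overhead: 24000.0 / 1.08 = 22222.2 Mb.
Total bitrate budget: 22222.2 Mb / 5760 s = 3.858 Mbps.
Audio total: 184 + 512 = 696 kbps = 0.696 Mbps.
Video: 3.858 − 0.696 = 3.162 Mbps.

3.16 Mbps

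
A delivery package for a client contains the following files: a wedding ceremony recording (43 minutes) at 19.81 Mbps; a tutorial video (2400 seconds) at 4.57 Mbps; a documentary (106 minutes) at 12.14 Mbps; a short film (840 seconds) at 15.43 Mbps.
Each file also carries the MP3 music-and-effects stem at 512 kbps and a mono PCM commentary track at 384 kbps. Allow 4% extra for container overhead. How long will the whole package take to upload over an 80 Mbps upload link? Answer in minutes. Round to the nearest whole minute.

35 minutes

Audio total: 512 + 384 = 896 kbps = 0.896 Mbps.
wedding ceremony recording: 20.706 Mbps × 2580 s × 1.04 = 55558.3 Mb
tutorial video: 5.466 Mbps × 2400 s × 1.04 = 13643.1 Mb
documentary: 13.036 Mbps × 6360 s × 1.04 = 86225.3 Mb
short film: 16.326 Mbps × 840 s × 1.04 = 14262.4 Mb
Total: 169689.2 Mb = 21211.1 MB.
At 80 Mbps: 169689.2 / 80 = 2121 s ≈ 35.4 minutes.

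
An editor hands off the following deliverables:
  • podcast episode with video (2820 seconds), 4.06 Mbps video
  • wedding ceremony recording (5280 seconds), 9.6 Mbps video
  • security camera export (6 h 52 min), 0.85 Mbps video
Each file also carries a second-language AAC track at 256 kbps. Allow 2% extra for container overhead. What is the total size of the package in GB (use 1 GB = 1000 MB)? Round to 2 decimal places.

Audio: 256 kbps = 0.256 Mbps.
podcast episode with video: 4.316 Mbps × 2820 s × 1.02 = 12414.5 Mb
wedding ceremony recording: 9.856 Mbps × 5280 s × 1.02 = 53080.5 Mb
security camera export: 1.106 Mbps × 24720 s × 1.02 = 27887.1 Mb
Total: 93382.1 Mb = 11672.8 MB.
= 11.67 GB.

11.67 GB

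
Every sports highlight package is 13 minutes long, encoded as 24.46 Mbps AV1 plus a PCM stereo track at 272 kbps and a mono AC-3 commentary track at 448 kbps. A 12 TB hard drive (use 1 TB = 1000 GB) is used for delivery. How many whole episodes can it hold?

13 min = 780 s
Audio total: 272 + 448 = 720 kbps = 0.720 Mbps.
Total bitrate: 25.180 Mbps.
Per item: 25.180 Mbps × 780 s = 19,640 Mb = 2,455 MB.
Capacity: 12 TB = 96,000,000 Mb; 4887.88 items → 4887 complete.

4887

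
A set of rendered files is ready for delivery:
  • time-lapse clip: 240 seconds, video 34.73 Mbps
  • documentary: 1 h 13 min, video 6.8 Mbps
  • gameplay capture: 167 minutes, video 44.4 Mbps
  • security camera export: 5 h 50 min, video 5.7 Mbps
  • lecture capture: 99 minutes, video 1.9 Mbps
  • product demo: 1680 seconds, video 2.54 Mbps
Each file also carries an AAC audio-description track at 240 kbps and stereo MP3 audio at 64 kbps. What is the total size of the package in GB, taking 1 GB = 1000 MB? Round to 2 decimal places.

Audio total: 240 + 64 = 304 kbps = 0.304 Mbps.
time-lapse clip: 35.034 Mbps × 240 s = 8408.2 Mb
documentary: 7.104 Mbps × 4380 s = 31115.5 Mb
gameplay capture: 44.704 Mbps × 10020 s = 447934.1 Mb
security camera export: 6.004 Mbps × 21000 s = 126084.0 Mb
lecture capture: 2.204 Mbps × 5940 s = 13091.8 Mb
product demo: 2.844 Mbps × 1680 s = 4777.9 Mb
Total: 631411.4 Mb = 78926.4 MB.
= 78.93 GB.

78.93 GB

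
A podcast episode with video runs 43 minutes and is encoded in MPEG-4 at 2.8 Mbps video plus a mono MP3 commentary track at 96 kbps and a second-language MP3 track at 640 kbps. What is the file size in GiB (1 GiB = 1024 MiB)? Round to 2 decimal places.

1.06 GiB

43 min = 2580 s
Audio total: 96 + 640 = 736 kbps = 0.736 Mbps.
Total bitrate: 2.8 + 0.736 = 3.536 Mbps.
Stream data: 3.536 Mbps × 2580 s = 9122.9 Mb.
9,123 Mb = 1,140,360,000 bytes ÷ 1,073,741,824 = 1.062 GiB.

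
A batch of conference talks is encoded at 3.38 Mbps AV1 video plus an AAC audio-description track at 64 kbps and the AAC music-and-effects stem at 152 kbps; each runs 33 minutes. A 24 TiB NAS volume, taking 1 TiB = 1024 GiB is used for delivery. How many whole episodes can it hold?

29649

33 min = 1980 s
Audio total: 64 + 152 = 216 kbps = 0.216 Mbps.
Total bitrate: 3.596 Mbps.
Per item: 3.596 Mbps × 1980 s = 7,120 Mb = 890.0 MB.
Capacity: 24 TiB = 211,106,233 Mb; 29649.42 items → 29649 complete.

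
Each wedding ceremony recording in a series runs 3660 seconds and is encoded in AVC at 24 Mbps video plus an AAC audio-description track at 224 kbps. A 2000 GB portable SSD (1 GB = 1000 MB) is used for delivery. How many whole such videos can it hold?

Audio: 224 kbps = 0.224 Mbps.
Total bitrate: 24.224 Mbps.
Per item: 24.224 Mbps × 3660 s = 88,660 Mb = 11,082 MB.
Capacity: 2000 GB = 16,000,000 Mb; 180.47 items → 180 complete.

180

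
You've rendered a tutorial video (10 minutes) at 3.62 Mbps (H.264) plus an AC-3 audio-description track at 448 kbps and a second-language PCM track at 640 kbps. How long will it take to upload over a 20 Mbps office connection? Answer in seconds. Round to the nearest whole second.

10 min = 600 s
Audio total: 448 + 640 = 1088 kbps = 1.088 Mbps.
Total bitrate: 4.708 Mbps.
File: 4.708 Mbps × 600 s = 2824.8 Mb.
At 20 Mbps: 2824.8 / 20 = 141.2 s ≈ 141 seconds.

141 seconds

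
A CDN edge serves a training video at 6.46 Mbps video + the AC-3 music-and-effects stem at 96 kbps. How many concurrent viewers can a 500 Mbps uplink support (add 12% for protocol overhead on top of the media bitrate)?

68

Audio: 96 kbps = 0.096 Mbps.
Per-viewer media rate: 6.556 Mbps.
On the wire with 12% overhead: 7.343 Mbps.
500 Mbps = 500.0 Mbps; 500.0 / 7.343 = 68.09 → 68 viewers.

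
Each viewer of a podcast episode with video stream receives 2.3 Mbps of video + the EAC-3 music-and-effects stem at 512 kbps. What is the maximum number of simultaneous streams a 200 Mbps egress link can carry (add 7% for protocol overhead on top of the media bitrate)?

Audio: 512 kbps = 0.512 Mbps.
Per-viewer media rate: 2.812 Mbps.
On the wire with 7% overhead: 3.009 Mbps.
200 Mbps = 200.0 Mbps; 200.0 / 3.009 = 66.47 → 66 viewers.

66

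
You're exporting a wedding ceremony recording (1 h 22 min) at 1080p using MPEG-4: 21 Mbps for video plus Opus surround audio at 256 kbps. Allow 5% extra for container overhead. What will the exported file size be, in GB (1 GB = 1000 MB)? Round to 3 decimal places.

13.726 GB

1 h 22 min = 82 min = 4920 s
Audio: 256 kbps = 0.256 Mbps.
Total bitrate: 21 + 0.256 = 21.256 Mbps.
Stream data: 21.256 Mbps × 4920 s = 104579.5 Mb.
With 5% container overhead: ×1.05.
109,808 Mb ÷ 8 = 13,726 MB → 13.73 GB.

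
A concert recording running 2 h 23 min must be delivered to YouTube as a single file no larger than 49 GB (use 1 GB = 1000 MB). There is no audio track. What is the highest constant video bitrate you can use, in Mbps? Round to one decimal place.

45.7 Mbps

Budget: 49 GB = 392000.0 Mb.
2 h 23 min = 143 min = 8580 s
Total bitrate budget: 392000.0 Mb / 8580 s = 45.688 Mbps.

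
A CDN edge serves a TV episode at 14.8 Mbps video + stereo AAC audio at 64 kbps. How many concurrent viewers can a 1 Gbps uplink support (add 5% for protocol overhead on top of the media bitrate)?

64

Audio: 64 kbps = 0.064 Mbps.
Per-viewer media rate: 14.864 Mbps.
On the wire with 5% overhead: 15.607 Mbps.
1 Gbps = 1,000 Mbps; 1,000 / 15.607 = 64.07 → 64 viewers.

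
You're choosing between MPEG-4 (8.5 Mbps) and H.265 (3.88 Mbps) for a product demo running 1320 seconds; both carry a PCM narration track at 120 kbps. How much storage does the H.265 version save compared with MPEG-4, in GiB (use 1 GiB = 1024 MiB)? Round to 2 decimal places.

0.71 GiB

Audio: 120 kbps = 0.120 Mbps.
MPEG-4: 8.620 Mbps × 1320 s = 11378.4 Mb = 1.325 GiB.
H.265: 4.000 Mbps × 1320 s = 5280.0 Mb = 0.615 GiB.
Saving: 1.325 − 0.615 = 0.710 GiB.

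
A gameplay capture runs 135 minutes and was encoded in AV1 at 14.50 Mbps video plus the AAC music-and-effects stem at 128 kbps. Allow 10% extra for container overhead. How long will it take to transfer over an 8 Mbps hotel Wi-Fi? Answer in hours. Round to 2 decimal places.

4.53 hours

135 min = 8100 s
Audio: 128 kbps = 0.128 Mbps.
Total bitrate: 14.628 Mbps.
File: 14.628 Mbps × 8100 s = 118486.8 Mb.
With 10% container overhead: ×1.10. → 130335.5 Mb.
At 8 Mbps: 130335.5 / 8 = 16291.9 s ≈ 4.53 hours.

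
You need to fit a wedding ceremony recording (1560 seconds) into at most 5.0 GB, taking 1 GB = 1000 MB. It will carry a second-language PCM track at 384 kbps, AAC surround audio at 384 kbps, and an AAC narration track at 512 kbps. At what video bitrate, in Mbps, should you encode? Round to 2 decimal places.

Budget: 5.0 GB = 40000.0 Mb.
Total bitrate budget: 40000.0 Mb / 1560 s = 25.641 Mbps.
Audio total: 384 + 384 + 512 = 1280 kbps = 1.280 Mbps.
Video: 25.641 − 1.280 = 24.361 Mbps.

24.36 Mbps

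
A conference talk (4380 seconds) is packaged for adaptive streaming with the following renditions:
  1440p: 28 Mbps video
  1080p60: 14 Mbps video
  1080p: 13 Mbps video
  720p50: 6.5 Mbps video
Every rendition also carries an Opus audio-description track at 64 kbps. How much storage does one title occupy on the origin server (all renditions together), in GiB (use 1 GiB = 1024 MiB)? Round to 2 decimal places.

Audio: 64 kbps = 0.064 Mbps.
Sum of rendition bitrates: (28+0.064) + (14+0.064) + (13+0.064) + (6.5+0.064) = 61.756 Mbps.
× 4380 s = 270,491 Mb = 33,811 MB = 31.49 GiB.

31.49 GiB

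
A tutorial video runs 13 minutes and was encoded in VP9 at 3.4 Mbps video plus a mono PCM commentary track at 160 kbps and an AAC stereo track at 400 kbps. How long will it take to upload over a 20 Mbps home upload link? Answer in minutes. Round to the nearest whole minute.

3 minutes

13 min = 780 s
Audio total: 160 + 400 = 560 kbps = 0.560 Mbps.
Total bitrate: 3.960 Mbps.
File: 3.960 Mbps × 780 s = 3088.8 Mb.
At 20 Mbps: 3088.8 / 20 = 154.4 s ≈ 2.57 minutes.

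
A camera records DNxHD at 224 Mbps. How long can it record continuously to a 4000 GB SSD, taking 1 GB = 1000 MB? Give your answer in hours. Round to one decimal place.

39.7 hours

Capacity: 4000 GB = 32,000,000 Mb.
Recording time: 32,000,000 / 224.000 = 142,857 s ≈ 39.7 hours.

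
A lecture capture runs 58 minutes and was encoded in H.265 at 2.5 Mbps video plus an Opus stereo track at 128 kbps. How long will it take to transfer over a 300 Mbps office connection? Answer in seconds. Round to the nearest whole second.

58 min = 3480 s
Audio: 128 kbps = 0.128 Mbps.
Total bitrate: 2.628 Mbps.
File: 2.628 Mbps × 3480 s = 9145.4 Mb.
At 300 Mbps: 9145.4 / 300 = 30.5 s ≈ 30.5 seconds.

30 seconds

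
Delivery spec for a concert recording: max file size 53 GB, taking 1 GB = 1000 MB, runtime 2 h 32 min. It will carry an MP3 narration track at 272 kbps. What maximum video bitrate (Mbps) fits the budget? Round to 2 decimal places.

46.22 Mbps

Budget: 53 GB = 424000.0 Mb.
2 h 32 min = 152 min = 9120 s
Total bitrate budget: 424000.0 Mb / 9120 s = 46.491 Mbps.
Audio: 272 kbps = 0.272 Mbps.
Video: 46.491 − 0.272 = 46.219 Mbps.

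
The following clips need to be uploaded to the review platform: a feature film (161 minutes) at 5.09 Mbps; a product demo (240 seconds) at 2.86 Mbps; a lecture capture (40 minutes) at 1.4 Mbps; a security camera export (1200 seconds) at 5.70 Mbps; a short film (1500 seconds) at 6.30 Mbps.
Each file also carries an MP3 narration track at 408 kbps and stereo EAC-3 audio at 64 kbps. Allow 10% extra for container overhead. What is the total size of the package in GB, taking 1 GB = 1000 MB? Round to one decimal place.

Audio total: 408 + 64 = 472 kbps = 0.472 Mbps.
feature film: 5.562 Mbps × 9660 s × 1.10 = 59101.8 Mb
product demo: 3.332 Mbps × 240 s × 1.10 = 879.6 Mb
lecture capture: 1.872 Mbps × 2400 s × 1.10 = 4942.1 Mb
security camera export: 6.172 Mbps × 1200 s × 1.10 = 8147.0 Mb
short film: 6.772 Mbps × 1500 s × 1.10 = 11173.8 Mb
Total: 84244.4 Mb = 10530.5 MB.
= 10.53 GB.

10.5 GB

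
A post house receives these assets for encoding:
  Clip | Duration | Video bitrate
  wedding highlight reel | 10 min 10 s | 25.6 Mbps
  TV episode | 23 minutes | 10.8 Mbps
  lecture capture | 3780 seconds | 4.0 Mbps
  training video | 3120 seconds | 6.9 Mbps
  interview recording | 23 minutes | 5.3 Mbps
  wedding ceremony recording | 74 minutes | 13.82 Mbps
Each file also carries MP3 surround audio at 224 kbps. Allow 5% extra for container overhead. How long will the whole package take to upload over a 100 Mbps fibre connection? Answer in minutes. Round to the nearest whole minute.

24 minutes

Audio: 224 kbps = 0.224 Mbps.
wedding highlight reel: 25.824 Mbps × 610 s × 1.05 = 16540.3 Mb
TV episode: 11.024 Mbps × 1380 s × 1.05 = 15973.8 Mb
lecture capture: 4.224 Mbps × 3780 s × 1.05 = 16765.1 Mb
training video: 7.124 Mbps × 3120 s × 1.05 = 23338.2 Mb
interview recording: 5.524 Mbps × 1380 s × 1.05 = 8004.3 Mb
wedding ceremony recording: 14.044 Mbps × 4440 s × 1.05 = 65473.1 Mb
Total: 146094.7 Mb = 18261.8 MB.
At 100 Mbps: 146094.7 / 100 = 1461 s ≈ 24.3 minutes.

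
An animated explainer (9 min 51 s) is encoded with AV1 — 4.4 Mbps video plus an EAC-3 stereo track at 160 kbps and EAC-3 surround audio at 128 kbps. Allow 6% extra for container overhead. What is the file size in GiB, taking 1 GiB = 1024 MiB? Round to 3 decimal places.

0.342 GiB

9 min 51 s = 591 s
Audio total: 160 + 128 = 288 kbps = 0.288 Mbps.
Total bitrate: 4.4 + 0.288 = 4.688 Mbps.
Stream data: 4.688 Mbps × 591 s = 2770.6 Mb.
With 6% container overhead: ×1.06.
2,937 Mb = 367,105,560 bytes ÷ 1,073,741,824 = 0.3419 GiB.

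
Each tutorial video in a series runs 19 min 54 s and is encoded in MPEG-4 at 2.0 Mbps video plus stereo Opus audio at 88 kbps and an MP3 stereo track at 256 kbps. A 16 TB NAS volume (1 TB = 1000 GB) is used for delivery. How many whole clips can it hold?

45734

19 min 54 s = 1194 s
Audio total: 88 + 256 = 344 kbps = 0.344 Mbps.
Total bitrate: 2.344 Mbps.
Per item: 2.344 Mbps × 1194 s = 2,799 Mb = 349.8 MB.
Capacity: 16 TB = 128,000,000 Mb; 45734.93 items → 45734 complete.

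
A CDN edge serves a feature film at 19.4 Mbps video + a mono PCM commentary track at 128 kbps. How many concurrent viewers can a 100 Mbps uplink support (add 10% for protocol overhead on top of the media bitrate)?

4

Audio: 128 kbps = 0.128 Mbps.
Per-viewer media rate: 19.528 Mbps.
On the wire with 10% overhead: 21.481 Mbps.
100 Mbps = 100.0 Mbps; 100.0 / 21.481 = 4.66 → 4 viewers.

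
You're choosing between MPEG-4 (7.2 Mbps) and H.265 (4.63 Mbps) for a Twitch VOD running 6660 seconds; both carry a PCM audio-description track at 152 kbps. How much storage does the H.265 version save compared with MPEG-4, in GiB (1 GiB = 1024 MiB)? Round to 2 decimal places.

Audio: 152 kbps = 0.152 Mbps.
MPEG-4: 7.352 Mbps × 6660 s = 48964.3 Mb = 5.700 GiB.
H.265: 4.782 Mbps × 6660 s = 31848.1 Mb = 3.708 GiB.
Saving: 5.700 − 3.708 = 1.993 GiB.

1.99 GiB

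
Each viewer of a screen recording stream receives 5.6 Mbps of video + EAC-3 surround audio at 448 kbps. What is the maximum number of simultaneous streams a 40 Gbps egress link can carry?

6613

Audio: 448 kbps = 0.448 Mbps.
Per-viewer media rate: 6.048 Mbps.
40 Gbps = 40,000 Mbps; 40,000 / 6.048 = 6613.76 → 6613 viewers.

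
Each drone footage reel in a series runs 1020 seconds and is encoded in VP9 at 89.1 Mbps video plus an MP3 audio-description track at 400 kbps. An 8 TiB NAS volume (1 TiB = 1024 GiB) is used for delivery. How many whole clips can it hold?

Audio: 400 kbps = 0.400 Mbps.
Total bitrate: 89.500 Mbps.
Per item: 89.500 Mbps × 1020 s = 91,290 Mb = 11,411 MB.
Capacity: 8 TiB = 70,368,744 Mb; 770.83 items → 770 complete.

770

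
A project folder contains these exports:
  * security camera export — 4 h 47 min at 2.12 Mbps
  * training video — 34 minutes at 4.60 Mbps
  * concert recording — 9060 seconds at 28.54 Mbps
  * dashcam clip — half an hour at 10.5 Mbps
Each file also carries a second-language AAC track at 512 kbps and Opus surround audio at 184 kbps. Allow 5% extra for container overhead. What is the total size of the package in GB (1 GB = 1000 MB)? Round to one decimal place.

45.2 GB

Audio total: 512 + 184 = 696 kbps = 0.696 Mbps.
security camera export: 2.816 Mbps × 17220 s × 1.05 = 50916.1 Mb
training video: 5.296 Mbps × 2040 s × 1.05 = 11344.0 Mb
concert recording: 29.236 Mbps × 9060 s × 1.05 = 278122.1 Mb
dashcam clip: 11.196 Mbps × 1800 s × 1.05 = 21160.4 Mb
Total: 361542.6 Mb = 45192.8 MB.
= 45.19 GB.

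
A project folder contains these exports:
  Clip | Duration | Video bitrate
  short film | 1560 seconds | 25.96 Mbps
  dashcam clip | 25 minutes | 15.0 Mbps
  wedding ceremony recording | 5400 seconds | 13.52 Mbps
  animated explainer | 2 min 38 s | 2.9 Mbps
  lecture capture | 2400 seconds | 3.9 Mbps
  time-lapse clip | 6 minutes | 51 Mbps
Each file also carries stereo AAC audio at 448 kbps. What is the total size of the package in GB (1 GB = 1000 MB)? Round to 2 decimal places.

21.16 GB

Audio: 448 kbps = 0.448 Mbps.
short film: 26.408 Mbps × 1560 s = 41196.5 Mb
dashcam clip: 15.448 Mbps × 1500 s = 23172.0 Mb
wedding ceremony recording: 13.968 Mbps × 5400 s = 75427.2 Mb
animated explainer: 3.348 Mbps × 158 s = 529.0 Mb
lecture capture: 4.348 Mbps × 2400 s = 10435.2 Mb
time-lapse clip: 51.448 Mbps × 360 s = 18521.3 Mb
Total: 169281.1 Mb = 21160.1 MB.
= 21.16 GB.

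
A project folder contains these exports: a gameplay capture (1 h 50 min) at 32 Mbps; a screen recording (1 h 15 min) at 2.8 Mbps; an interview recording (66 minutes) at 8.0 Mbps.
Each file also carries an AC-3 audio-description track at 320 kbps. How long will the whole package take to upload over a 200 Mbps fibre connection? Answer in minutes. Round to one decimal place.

21.7 minutes

Audio: 320 kbps = 0.320 Mbps.
gameplay capture: 32.320 Mbps × 6600 s = 213312.0 Mb
screen recording: 3.120 Mbps × 4500 s = 14040.0 Mb
interview recording: 8.320 Mbps × 3960 s = 32947.2 Mb
Total: 260299.2 Mb = 32537.4 MB.
At 200 Mbps: 260299.2 / 200 = 1301 s ≈ 21.7 minutes.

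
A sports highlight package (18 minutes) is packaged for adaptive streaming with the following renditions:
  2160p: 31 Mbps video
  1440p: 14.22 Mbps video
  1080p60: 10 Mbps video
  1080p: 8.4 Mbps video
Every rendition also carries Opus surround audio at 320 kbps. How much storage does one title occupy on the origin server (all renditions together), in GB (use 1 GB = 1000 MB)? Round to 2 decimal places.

8.76 GB

18 min = 1080 s
Audio: 320 kbps = 0.320 Mbps.
Sum of rendition bitrates: (31+0.320) + (14.22+0.320) + (10+0.320) + (8.4+0.320) = 64.900 Mbps.
× 1080 s = 70,092 Mb = 8,762 MB = 8.761 GB.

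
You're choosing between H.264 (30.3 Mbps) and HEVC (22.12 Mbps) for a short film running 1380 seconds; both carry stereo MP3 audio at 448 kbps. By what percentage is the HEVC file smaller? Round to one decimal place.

Audio: 448 kbps = 0.448 Mbps.
H.264: 30.748 Mbps × 1380 s = 42432.2 Mb = 4.940 GiB.
HEVC: 22.568 Mbps × 1380 s = 31143.8 Mb = 3.626 GiB.
Reduction: (1 − 3.626/4.940) × 100 = 26.60%.

26.6%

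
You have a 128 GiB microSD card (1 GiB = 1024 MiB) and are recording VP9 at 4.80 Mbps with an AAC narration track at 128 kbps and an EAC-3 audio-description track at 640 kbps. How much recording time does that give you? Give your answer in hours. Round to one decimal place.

Audio total: 128 + 640 = 768 kbps = 0.768 Mbps.
Total bitrate: 4.80 + 0.768 = 5.568 Mbps.
Capacity: 128 GiB = 1,099,512 Mb.
Recording time: 1,099,512 / 5.568 = 197,470 s ≈ 54.9 hours.

54.9 hours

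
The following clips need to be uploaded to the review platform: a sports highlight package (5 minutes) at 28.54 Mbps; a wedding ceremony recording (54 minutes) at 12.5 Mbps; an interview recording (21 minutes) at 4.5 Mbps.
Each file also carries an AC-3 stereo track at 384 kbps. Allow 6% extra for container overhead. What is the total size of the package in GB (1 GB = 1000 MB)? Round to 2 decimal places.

Audio: 384 kbps = 0.384 Mbps.
sports highlight package: 28.924 Mbps × 300 s × 1.06 = 9197.8 Mb
wedding ceremony recording: 12.884 Mbps × 3240 s × 1.06 = 44248.8 Mb
interview recording: 4.884 Mbps × 1260 s × 1.06 = 6523.1 Mb
Total: 59969.7 Mb = 7496.2 MB.
= 7.496 GB.

7.50 GB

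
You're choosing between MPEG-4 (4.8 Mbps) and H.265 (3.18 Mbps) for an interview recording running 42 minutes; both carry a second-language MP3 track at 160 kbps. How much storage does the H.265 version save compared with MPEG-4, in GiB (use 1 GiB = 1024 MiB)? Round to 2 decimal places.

42 min = 2520 s
Audio: 160 kbps = 0.160 Mbps.
MPEG-4: 4.960 Mbps × 2520 s = 12499.2 Mb = 1.455 GiB.
H.265: 3.340 Mbps × 2520 s = 8416.8 Mb = 0.980 GiB.
Saving: 1.455 − 0.980 = 0.475 GiB.

0.48 GiB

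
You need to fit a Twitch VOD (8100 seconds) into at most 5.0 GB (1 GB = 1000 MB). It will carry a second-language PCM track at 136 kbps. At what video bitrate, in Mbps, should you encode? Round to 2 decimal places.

4.80 Mbps

Budget: 5.0 GB = 40000.0 Mb.
Total bitrate budget: 40000.0 Mb / 8100 s = 4.938 Mbps.
Audio: 136 kbps = 0.136 Mbps.
Video: 4.938 − 0.136 = 4.802 Mbps.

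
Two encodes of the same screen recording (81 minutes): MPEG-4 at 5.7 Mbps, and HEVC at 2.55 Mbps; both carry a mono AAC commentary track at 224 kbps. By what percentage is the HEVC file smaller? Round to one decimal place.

53.2%

81 min = 4860 s
Audio: 224 kbps = 0.224 Mbps.
MPEG-4: 5.924 Mbps × 4860 s = 28790.6 Mb = 3.352 GiB.
HEVC: 2.774 Mbps × 4860 s = 13481.6 Mb = 1.569 GiB.
Reduction: (1 − 1.569/3.352) × 100 = 53.17%.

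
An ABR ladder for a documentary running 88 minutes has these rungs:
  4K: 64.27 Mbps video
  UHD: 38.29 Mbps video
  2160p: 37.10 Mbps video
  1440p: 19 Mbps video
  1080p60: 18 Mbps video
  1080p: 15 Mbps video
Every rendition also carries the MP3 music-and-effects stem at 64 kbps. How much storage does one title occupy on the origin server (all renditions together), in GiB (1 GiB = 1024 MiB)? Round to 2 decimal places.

88 min = 5280 s
Audio: 64 kbps = 0.064 Mbps.
Sum of rendition bitrates: (64.27+0.064) + (38.29+0.064) + (37.10+0.064) + (19+0.064) + (18+0.064) + (15+0.064) = 192.044 Mbps.
× 5280 s = 1,013,992 Mb = 126,749 MB = 118.0 GiB.

118.04 GiB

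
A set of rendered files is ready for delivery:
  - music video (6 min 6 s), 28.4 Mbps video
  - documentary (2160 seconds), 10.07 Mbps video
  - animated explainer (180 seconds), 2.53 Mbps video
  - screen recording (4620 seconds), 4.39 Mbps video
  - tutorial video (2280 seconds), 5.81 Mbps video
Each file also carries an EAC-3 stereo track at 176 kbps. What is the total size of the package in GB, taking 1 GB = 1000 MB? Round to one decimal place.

Audio: 176 kbps = 0.176 Mbps.
music video: 28.576 Mbps × 366 s = 10458.8 Mb
documentary: 10.246 Mbps × 2160 s = 22131.4 Mb
animated explainer: 2.706 Mbps × 180 s = 487.1 Mb
screen recording: 4.566 Mbps × 4620 s = 21094.9 Mb
tutorial video: 5.986 Mbps × 2280 s = 13648.1 Mb
Total: 67820.3 Mb = 8477.5 MB.
= 8.478 GB.

8.5 GB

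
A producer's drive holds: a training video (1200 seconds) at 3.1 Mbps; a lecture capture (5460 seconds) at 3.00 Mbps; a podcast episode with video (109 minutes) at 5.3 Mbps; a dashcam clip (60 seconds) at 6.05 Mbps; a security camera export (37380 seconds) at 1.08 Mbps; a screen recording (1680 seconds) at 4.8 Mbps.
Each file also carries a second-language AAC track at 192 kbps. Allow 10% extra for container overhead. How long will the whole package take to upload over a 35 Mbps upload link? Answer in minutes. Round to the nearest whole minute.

60 minutes

Audio: 192 kbps = 0.192 Mbps.
training video: 3.292 Mbps × 1200 s × 1.10 = 4345.4 Mb
lecture capture: 3.192 Mbps × 5460 s × 1.10 = 19171.2 Mb
podcast episode with video: 5.492 Mbps × 6540 s × 1.10 = 39509.4 Mb
dashcam clip: 6.242 Mbps × 60 s × 1.10 = 412.0 Mb
security camera export: 1.272 Mbps × 37380 s × 1.10 = 52302.1 Mb
screen recording: 4.992 Mbps × 1680 s × 1.10 = 9225.2 Mb
Total: 124965.3 Mb = 15620.7 MB.
At 35 Mbps: 124965.3 / 35 = 3570 s ≈ 59.5 minutes.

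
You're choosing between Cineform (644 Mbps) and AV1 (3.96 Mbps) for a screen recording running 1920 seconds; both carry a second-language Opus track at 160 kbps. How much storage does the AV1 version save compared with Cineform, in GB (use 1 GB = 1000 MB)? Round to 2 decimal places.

Audio: 160 kbps = 0.160 Mbps.
Cineform: 644.160 Mbps × 1920 s = 1236787.2 Mb = 154.598 GB.
AV1: 4.120 Mbps × 1920 s = 7910.4 Mb = 0.989 GB.
Saving: 154.598 − 0.989 = 153.610 GB.

153.61 GB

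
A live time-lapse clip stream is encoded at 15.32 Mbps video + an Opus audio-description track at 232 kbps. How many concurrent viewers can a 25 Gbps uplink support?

Audio: 232 kbps = 0.232 Mbps.
Per-viewer media rate: 15.552 Mbps.
25 Gbps = 25,000 Mbps; 25,000 / 15.552 = 1607.51 → 1607 viewers.

1607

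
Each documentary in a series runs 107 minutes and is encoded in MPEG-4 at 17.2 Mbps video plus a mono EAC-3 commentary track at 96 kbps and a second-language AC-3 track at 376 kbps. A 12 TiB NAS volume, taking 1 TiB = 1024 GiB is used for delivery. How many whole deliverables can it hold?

107 min = 6420 s
Audio total: 96 + 376 = 472 kbps = 0.472 Mbps.
Total bitrate: 17.672 Mbps.
Per item: 17.672 Mbps × 6420 s = 113,454 Mb = 14,182 MB.
Capacity: 12 TiB = 105,553,116 Mb; 930.36 items → 930 complete.

930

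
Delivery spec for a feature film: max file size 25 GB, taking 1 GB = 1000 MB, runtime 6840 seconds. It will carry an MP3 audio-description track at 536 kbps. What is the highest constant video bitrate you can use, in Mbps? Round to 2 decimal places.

28.70 Mbps

Budget: 25 GB = 200000.0 Mb.
Total bitrate budget: 200000.0 Mb / 6840 s = 29.240 Mbps.
Audio: 536 kbps = 0.536 Mbps.
Video: 29.240 − 0.536 = 28.704 Mbps.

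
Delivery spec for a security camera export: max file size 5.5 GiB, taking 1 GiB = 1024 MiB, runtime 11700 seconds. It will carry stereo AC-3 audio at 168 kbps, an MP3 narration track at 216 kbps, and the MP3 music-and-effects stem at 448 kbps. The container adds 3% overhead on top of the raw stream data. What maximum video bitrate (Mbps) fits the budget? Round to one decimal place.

3.1 Mbps

Budget: 5.5 GiB = 47244.6 Mb.
Stream payload after overhead: 47244.6 / 1.03 = 45868.6 Mb.
Total bitrate budget: 45868.6 Mb / 11700 s = 3.920 Mbps.
Audio total: 168 + 216 + 448 = 832 kbps = 0.832 Mbps.
Video: 3.920 − 0.832 = 3.088 Mbps.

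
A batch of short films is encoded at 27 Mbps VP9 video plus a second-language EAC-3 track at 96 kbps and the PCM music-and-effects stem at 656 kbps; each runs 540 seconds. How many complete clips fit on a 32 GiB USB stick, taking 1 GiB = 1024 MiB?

Audio total: 96 + 656 = 752 kbps = 0.752 Mbps.
Total bitrate: 27.752 Mbps.
Per item: 27.752 Mbps × 540 s = 14,986 Mb = 1,873 MB.
Capacity: 32 GiB = 274,878 Mb; 18.34 items → 18 complete.

18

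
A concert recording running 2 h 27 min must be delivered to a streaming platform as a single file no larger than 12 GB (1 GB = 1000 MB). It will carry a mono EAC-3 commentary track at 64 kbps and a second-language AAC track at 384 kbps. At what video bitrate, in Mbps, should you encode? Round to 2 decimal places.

Budget: 12 GB = 96000.0 Mb.
2 h 27 min = 147 min = 8820 s
Total bitrate budget: 96000.0 Mb / 8820 s = 10.884 Mbps.
Audio total: 64 + 384 = 448 kbps = 0.448 Mbps.
Video: 10.884 − 0.448 = 10.436 Mbps.

10.44 Mbps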